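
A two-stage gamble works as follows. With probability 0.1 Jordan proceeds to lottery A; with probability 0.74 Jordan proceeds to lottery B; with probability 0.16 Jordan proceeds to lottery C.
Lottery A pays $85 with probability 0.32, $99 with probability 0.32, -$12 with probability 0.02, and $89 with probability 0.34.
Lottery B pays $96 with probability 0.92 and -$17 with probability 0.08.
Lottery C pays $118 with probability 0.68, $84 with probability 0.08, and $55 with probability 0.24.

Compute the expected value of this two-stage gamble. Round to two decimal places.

EV(A) = 0.32 × 85 + 0.32 × 99 + 0.02 × (-12) + 0.34 × 89 = 27.2 + 31.68 − 0.24 + 30.26 = 88.9
EV(B) = 0.92 × 96 + 0.08 × (-17) = 88.32 − 1.36 = 86.96
EV(C) = 0.68 × 118 + 0.08 × 84 + 0.24 × 55 = 80.24 + 6.72 + 13.2 = 100.16
Overall = 0.1 × 88.9 + 0.74 × 86.96 + 0.16 × 100.16 = 8.89 + 64.3504 + 16.0256 = 89.266

$89.27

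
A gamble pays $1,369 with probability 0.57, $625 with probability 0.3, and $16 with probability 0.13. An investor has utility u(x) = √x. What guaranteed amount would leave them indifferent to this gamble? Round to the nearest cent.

E[u] = 0.57·√1369 + 0.3·√625 + 0.13·√16 = 0.57·37 + 0.3·25 + 0.13·4 = 29.11
CE = (29.11)² = 847.3921

$847.39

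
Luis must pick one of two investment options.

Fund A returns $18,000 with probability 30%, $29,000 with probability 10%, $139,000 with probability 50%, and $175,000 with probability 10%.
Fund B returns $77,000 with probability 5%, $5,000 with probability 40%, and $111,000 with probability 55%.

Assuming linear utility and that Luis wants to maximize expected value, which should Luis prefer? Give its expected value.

Fund A = 0.3 × 18000 + 0.1 × 29000 + 0.5 × 139000 + 0.1 × 175000 = 5400 + 2900 + 69500 + 17500 = 95300
Fund B = 0.05 × 77000 + 0.4 × 5000 + 0.55 × 111000 = 3850 + 2000 + 61050 = 66900

Fund A ($95,300)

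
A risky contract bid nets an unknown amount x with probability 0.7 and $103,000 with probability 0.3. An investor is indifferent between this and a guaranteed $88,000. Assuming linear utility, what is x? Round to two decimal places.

0.7·x + 0.3·103000 = 88000
0.7·x = 88000 − 30900 = 57100
x = 57100 / 0.7 = 81571.4286

x = $81,571.43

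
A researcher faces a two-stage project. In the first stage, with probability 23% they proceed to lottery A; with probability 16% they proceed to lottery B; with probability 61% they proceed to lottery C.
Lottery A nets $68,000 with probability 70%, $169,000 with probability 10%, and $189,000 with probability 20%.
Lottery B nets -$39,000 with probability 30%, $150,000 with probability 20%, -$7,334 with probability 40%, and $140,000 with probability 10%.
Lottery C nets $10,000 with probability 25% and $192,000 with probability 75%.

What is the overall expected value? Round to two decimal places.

$117,592.62

EV(A) = 0.7 × 68000 + 0.1 × 169000 + 0.2 × 189000 = 47600 + 16900 + 37800 = 102300
EV(B) = 0.3 × (-39000) + 0.2 × 150000 + 0.4 × (-7334) + 0.1 × 140000 = -11700 + 30000 − 2933.6 + 14000 = 29366.4
EV(C) = 0.25 × 10000 + 0.75 × 192000 = 2500 + 144000 = 146500
Overall = 0.23 × 102300 + 0.16 × 29366.4 + 0.61 × 146500 = 23529 + 4698.624 + 89365 = 117592.624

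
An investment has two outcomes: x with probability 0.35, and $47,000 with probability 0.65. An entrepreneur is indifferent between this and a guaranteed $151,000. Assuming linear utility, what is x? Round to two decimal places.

x = $344,142.86

0.35·x + 0.65·47000 = 151000
0.35·x = 151000 − 30550 = 120450
x = 120450 / 0.35 = 344142.8571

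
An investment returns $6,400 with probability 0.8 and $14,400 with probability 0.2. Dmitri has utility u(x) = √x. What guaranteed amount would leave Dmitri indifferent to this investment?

$7,744

E[u] = 0.8·√6400 + 0.2·√14400 = 0.8·80 + 0.2·120 = 88
CE = (88)² = 7744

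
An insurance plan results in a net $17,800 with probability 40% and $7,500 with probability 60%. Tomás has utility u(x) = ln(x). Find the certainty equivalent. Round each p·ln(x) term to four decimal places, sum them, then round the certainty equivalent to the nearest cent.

$10,597.78

E[u] = 0.4·ln(17800) + 0.6·ln(7500) = 3.9148 + 5.3536 = 9.2684
CE = e^9.2684 ≈ 10597.78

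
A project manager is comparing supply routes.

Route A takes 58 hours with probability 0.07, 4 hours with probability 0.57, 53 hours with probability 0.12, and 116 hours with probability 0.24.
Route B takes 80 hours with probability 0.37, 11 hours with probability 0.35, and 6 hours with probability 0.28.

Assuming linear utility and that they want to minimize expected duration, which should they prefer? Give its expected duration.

Route A = 0.07 × 58 + 0.57 × 4 + 0.12 × 53 + 0.24 × 116 = 4.06 + 2.28 + 6.36 + 27.84 = 40.54
Route B = 0.37 × 80 + 0.35 × 11 + 0.28 × 6 = 29.6 + 3.85 + 1.68 = 35.13

Route B (35.13 hours)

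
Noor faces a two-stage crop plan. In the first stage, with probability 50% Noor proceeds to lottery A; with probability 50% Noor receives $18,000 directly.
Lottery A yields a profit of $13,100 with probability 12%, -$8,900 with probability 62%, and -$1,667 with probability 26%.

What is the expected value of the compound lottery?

$6,810.29

EV(A) = 0.12 × 13100 + 0.62 × (-8900) + 0.26 × (-1667) = 1572 − 5518 − 433.42 = -4379.42
Branch B: 18000 (certain)
Overall = 0.5 × (-4379.42) + 0.5 × 18000 = -2189.71 + 9000 = 6810.29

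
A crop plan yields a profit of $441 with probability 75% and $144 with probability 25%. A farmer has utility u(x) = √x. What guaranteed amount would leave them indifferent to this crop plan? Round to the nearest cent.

$351.56

E[u] = 0.75·√441 + 0.25·√144 = 0.75·21 + 0.25·12 = 18.75
CE = (18.75)² = 351.5625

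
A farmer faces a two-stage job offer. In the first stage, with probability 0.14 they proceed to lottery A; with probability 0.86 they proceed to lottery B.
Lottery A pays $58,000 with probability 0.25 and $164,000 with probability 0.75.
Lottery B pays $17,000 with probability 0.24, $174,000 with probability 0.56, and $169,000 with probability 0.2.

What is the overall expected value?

$135,625.20

EV(A) = 0.25 × 58000 + 0.75 × 164000 = 14500 + 123000 = 137500
EV(B) = 0.24 × 17000 + 0.56 × 174000 + 0.2 × 169000 = 4080 + 97440 + 33800 = 135320
Overall = 0.14 × 137500 + 0.86 × 135320 = 19250 + 116375.2 = 135625.2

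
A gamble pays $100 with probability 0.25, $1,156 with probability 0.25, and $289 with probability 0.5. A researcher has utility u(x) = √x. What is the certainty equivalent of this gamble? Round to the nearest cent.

E[u] = 0.25·√100 + 0.25·√1156 + 0.5·√289 = 0.25·10 + 0.25·34 + 0.5·17 = 19.5
CE = (19.5)² = 380.25

$380.25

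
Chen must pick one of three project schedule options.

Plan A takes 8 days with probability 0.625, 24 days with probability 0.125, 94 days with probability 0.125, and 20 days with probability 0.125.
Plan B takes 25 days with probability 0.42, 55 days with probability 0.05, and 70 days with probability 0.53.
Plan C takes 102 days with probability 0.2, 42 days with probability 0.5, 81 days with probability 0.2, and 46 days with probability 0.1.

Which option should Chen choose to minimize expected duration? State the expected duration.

Plan A (22.25 days)

Plan A = 0.625 × 8 + 0.125 × 24 + 0.125 × 94 + 0.125 × 20 = 5 + 3 + 11.75 + 2.5 = 22.25
Plan B = 0.42 × 25 + 0.05 × 55 + 0.53 × 70 = 10.5 + 2.75 + 37.1 = 50.35
Plan C = 0.2 × 102 + 0.5 × 42 + 0.2 × 81 + 0.1 × 46 = 20.4 + 21 + 16.2 + 4.6 = 62.2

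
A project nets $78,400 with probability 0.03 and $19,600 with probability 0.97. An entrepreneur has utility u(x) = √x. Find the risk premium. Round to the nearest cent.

E[u] = 0.03·√78400 + 0.97·√19600 = 0.03·280 + 0.97·140 = 144.2
CE = (144.2)² = 20793.64
Risk premium = EV − CE = 21364 − 20793.64 = 570.36

$570.36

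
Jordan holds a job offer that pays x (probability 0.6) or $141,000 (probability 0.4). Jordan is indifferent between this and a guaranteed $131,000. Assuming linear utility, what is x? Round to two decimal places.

0.6·x + 0.4·141000 = 131000
0.6·x = 131000 − 56400 = 74600
x = 74600 / 0.6 = 124333.3333

x = $124,333.33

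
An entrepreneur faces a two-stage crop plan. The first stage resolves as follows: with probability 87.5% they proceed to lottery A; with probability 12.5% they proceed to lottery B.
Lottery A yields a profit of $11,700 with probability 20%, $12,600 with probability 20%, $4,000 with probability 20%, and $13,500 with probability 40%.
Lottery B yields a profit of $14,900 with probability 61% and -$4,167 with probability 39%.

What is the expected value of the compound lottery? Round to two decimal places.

EV(A) = 0.2 × 11700 + 0.2 × 12600 + 0.2 × 4000 + 0.4 × 13500 = 2340 + 2520 + 800 + 5400 = 11060
EV(B) = 0.61 × 14900 + 0.39 × (-4167) = 9089 − 1625.13 = 7463.87
Overall = 0.875 × 11060 + 0.125 × 7463.87 = 9677.5 + 932.98375 = 10610.48375

$10,610.48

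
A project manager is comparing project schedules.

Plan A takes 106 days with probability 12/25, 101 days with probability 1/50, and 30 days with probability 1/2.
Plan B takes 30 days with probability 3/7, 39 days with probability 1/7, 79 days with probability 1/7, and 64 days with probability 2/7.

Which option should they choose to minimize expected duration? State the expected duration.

Plan B (48 days)

Plan A = 12/25 × 106 + 1/50 × 101 + 1/2 × 30 = 50.88 + 2.02 + 15 = 67.9
Plan B = 3/7 × 30 + 1/7 × 39 + 1/7 × 79 + 2/7 × 64 = 12.8571 + 5.5714 + 11.2857 + 18.2857 = 48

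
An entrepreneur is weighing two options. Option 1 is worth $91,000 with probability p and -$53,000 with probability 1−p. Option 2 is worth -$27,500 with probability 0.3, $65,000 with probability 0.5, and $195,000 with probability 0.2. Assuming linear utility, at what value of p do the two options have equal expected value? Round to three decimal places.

EV(Option 2) = 0.3 × (-27500) + 0.5 × 65000 + 0.2 × 195000 = -8250 + 32500 + 39000 = 63250
p·91000 + (1−p)·(-53000) = 63250
144000p − 53000 = 63250
p = (63250 + 53000) / 144000

p = 0.807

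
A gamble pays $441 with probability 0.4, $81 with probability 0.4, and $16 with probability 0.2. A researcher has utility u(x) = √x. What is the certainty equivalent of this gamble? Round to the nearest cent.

$163.84

E[u] = 0.4·√441 + 0.4·√81 + 0.2·√16 = 0.4·21 + 0.4·9 + 0.2·4 = 12.8
CE = (12.8)² = 163.84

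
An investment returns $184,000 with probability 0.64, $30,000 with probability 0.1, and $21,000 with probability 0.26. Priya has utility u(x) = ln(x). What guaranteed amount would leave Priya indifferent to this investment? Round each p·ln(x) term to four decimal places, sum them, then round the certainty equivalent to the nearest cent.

E[u] = 0.64·ln(184000) + 0.1·ln(30000) + 0.26·ln(21000) = 7.7585 + 1.0309 + 2.5876 = 11.3770
CE = e^11.3770 ≈ 87290.77

$87,290.77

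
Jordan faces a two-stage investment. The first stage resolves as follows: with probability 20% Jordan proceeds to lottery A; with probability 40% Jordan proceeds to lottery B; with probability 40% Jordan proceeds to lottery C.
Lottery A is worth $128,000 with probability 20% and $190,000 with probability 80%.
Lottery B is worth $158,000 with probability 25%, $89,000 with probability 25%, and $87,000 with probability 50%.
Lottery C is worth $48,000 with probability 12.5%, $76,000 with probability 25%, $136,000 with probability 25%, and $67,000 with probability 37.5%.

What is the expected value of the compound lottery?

$111,270

EV(A) = 0.2 × 128000 + 0.8 × 190000 = 25600 + 152000 = 177600
EV(B) = 0.25 × 158000 + 0.25 × 89000 + 0.5 × 87000 = 39500 + 22250 + 43500 = 105250
EV(C) = 0.125 × 48000 + 0.25 × 76000 + 0.25 × 136000 + 0.375 × 67000 = 6000 + 19000 + 34000 + 25125 = 84125
Overall = 0.2 × 177600 + 0.4 × 105250 + 0.4 × 84125 = 35520 + 42100 + 33650 = 111270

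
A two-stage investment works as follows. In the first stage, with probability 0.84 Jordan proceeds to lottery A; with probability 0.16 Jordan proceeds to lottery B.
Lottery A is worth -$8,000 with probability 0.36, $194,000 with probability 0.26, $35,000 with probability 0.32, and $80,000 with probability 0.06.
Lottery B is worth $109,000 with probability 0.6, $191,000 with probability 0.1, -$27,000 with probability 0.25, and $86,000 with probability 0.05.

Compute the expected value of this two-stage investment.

$66,518.40

EV(A) = 0.36 × (-8000) + 0.26 × 194000 + 0.32 × 35000 + 0.06 × 80000 = -2880 + 50440 + 11200 + 4800 = 63560
EV(B) = 0.6 × 109000 + 0.1 × 191000 + 0.25 × (-27000) + 0.05 × 86000 = 65400 + 19100 − 6750 + 4300 = 82050
Overall = 0.84 × 63560 + 0.16 × 82050 = 53390.4 + 13128 = 66518.4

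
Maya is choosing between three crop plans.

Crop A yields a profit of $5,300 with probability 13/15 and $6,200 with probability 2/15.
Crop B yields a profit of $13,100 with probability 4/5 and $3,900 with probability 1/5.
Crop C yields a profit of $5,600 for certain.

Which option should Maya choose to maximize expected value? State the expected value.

Crop B ($11,260)

Crop A = 13/15 × 5300 + 2/15 × 6200 = 4593.3333 + 826.6667 = 5420
Crop B = 4/5 × 13100 + 1/5 × 3900 = 10480 + 780 = 11260
Crop C: 5600 (certain)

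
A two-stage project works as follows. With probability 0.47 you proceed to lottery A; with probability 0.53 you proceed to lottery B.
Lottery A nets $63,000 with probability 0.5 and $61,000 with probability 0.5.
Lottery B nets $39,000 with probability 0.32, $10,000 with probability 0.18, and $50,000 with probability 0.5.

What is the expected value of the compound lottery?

EV(A) = 0.5 × 63000 + 0.5 × 61000 = 31500 + 30500 = 62000
EV(B) = 0.32 × 39000 + 0.18 × 10000 + 0.5 × 50000 = 12480 + 1800 + 25000 = 39280
Overall = 0.47 × 62000 + 0.53 × 39280 = 29140 + 20818.4 = 49958.4

$49,958.40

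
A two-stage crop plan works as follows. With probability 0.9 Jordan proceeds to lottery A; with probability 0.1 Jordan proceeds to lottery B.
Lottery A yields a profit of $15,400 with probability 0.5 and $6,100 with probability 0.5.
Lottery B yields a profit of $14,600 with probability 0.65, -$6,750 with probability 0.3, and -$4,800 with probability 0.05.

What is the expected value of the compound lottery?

$10,397.50

EV(A) = 0.5 × 15400 + 0.5 × 6100 = 7700 + 3050 = 10750
EV(B) = 0.65 × 14600 + 0.3 × (-6750) + 0.05 × (-4800) = 9490 − 2025 − 240 = 7225
Overall = 0.9 × 10750 + 0.1 × 7225 = 9675 + 722.5 = 10397.5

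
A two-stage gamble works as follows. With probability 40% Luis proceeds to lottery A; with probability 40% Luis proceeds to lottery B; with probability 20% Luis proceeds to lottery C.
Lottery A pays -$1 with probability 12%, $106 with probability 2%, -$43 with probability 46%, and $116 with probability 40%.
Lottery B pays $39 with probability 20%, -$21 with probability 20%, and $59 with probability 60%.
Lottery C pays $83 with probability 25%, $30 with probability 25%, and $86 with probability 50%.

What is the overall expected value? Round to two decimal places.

EV(A) = 0.12 × (-1) + 0.02 × 106 + 0.46 × (-43) + 0.4 × 116 = -0.12 + 2.12 − 19.78 + 46.4 = 28.62
EV(B) = 0.2 × 39 + 0.2 × (-21) + 0.6 × 59 = 7.8 − 4.2 + 35.4 = 39
EV(C) = 0.25 × 83 + 0.25 × 30 + 0.5 × 86 = 20.75 + 7.5 + 43 = 71.25
Overall = 0.4 × 28.62 + 0.4 × 39 + 0.2 × 71.25 = 11.448 + 15.6 + 14.25 = 41.298

$41.30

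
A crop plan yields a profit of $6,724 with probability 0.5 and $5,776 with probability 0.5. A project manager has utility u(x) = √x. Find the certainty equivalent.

$6,241

E[u] = 0.5·√6724 + 0.5·√5776 = 0.5·82 + 0.5·76 = 79
CE = (79)² = 6241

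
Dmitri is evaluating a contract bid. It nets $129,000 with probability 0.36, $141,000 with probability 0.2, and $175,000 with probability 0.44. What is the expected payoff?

EV = 0.36 × 129000 + 0.2 × 141000 + 0.44 × 175000 = 46440 + 28200 + 77000 = 151640

$151,640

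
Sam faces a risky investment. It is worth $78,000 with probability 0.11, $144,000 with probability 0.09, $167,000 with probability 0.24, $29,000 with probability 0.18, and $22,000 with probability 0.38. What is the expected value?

EV = 0.11 × 78000 + 0.09 × 144000 + 0.24 × 167000 + 0.18 × 29000 + 0.38 × 22000 = 8580 + 12960 + 40080 + 5220 + 8360 = 75200

$75,200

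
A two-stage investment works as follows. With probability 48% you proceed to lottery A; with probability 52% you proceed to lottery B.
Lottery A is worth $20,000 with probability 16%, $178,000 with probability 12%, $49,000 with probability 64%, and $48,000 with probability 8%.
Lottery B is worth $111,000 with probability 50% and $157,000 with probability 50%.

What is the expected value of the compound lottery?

$98,364.80

EV(A) = 0.16 × 20000 + 0.12 × 178000 + 0.64 × 49000 + 0.08 × 48000 = 3200 + 21360 + 31360 + 3840 = 59760
EV(B) = 0.5 × 111000 + 0.5 × 157000 = 55500 + 78500 = 134000
Overall = 0.48 × 59760 + 0.52 × 134000 = 28684.8 + 69680 = 98364.8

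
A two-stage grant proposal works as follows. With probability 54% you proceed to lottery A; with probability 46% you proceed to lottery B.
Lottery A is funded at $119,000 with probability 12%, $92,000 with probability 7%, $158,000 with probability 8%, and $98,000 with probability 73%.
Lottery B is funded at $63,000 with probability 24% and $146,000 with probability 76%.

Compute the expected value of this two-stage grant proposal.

$114,642.80

EV(A) = 0.12 × 119000 + 0.07 × 92000 + 0.08 × 158000 + 0.73 × 98000 = 14280 + 6440 + 12640 + 71540 = 104900
EV(B) = 0.24 × 63000 + 0.76 × 146000 = 15120 + 110960 = 126080
Overall = 0.54 × 104900 + 0.46 × 126080 = 56646 + 57996.8 = 114642.8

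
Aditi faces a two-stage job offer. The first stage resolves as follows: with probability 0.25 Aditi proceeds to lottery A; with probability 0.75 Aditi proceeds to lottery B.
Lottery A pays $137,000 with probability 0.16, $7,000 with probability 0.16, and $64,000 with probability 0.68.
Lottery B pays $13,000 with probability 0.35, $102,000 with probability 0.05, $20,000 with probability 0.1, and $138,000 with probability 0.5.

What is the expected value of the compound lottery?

EV(A) = 0.16 × 137000 + 0.16 × 7000 + 0.68 × 64000 = 21920 + 1120 + 43520 = 66560
EV(B) = 0.35 × 13000 + 0.05 × 102000 + 0.1 × 20000 + 0.5 × 138000 = 4550 + 5100 + 2000 + 69000 = 80650
Overall = 0.25 × 66560 + 0.75 × 80650 = 16640 + 60487.5 = 77127.5

$77,127.50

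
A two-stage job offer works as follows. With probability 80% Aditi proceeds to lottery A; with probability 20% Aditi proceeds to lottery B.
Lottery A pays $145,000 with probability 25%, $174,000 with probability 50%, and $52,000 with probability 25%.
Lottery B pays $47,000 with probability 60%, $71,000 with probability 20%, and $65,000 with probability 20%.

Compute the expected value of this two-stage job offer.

EV(A) = 0.25 × 145000 + 0.5 × 174000 + 0.25 × 52000 = 36250 + 87000 + 13000 = 136250
EV(B) = 0.6 × 47000 + 0.2 × 71000 + 0.2 × 65000 = 28200 + 14200 + 13000 = 55400
Overall = 0.8 × 136250 + 0.2 × 55400 = 109000 + 11080 = 120080

$120,080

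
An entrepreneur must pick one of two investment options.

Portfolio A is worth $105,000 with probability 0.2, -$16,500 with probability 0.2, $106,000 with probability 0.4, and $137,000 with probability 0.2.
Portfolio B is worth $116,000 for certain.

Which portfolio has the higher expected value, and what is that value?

Portfolio A = 0.2 × 105000 + 0.2 × (-16500) + 0.4 × 106000 + 0.2 × 137000 = 21000 − 3300 + 42400 + 27400 = 87500
Portfolio B: 116000 (certain)

Portfolio B ($116,000)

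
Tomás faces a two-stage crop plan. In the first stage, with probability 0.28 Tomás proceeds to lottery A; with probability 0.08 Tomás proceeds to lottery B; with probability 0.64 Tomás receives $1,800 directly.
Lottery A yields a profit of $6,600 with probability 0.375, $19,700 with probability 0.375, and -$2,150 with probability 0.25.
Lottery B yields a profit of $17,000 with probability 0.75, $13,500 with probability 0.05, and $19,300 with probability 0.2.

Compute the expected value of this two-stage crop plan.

EV(A) = 0.375 × 6600 + 0.375 × 19700 + 0.25 × (-2150) = 2475 + 7387.5 − 537.5 = 9325
EV(B) = 0.75 × 17000 + 0.05 × 13500 + 0.2 × 19300 = 12750 + 675 + 3860 = 17285
Branch C: 1800 (certain)
Overall = 0.28 × 9325 + 0.08 × 17285 + 0.64 × 1800 = 2611 + 1382.8 + 1152 = 5145.8

$5,145.80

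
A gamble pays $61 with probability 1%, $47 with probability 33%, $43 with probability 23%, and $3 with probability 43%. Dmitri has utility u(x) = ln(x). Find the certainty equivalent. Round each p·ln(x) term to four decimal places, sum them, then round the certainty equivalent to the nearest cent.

$14.14

E[u] = 0.01·ln(61) + 0.33·ln(47) + 0.23·ln(43) + 0.43·ln(3) = 0.0411 + 1.2705 + 0.8651 + 0.4724 = 2.6491
CE = e^2.6491 ≈ 14.14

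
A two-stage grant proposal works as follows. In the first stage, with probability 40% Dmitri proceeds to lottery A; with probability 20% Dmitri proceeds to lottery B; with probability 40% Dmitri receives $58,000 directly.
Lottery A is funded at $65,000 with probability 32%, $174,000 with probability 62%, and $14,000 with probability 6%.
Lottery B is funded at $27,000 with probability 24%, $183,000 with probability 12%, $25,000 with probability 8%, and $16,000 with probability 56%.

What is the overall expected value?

EV(A) = 0.32 × 65000 + 0.62 × 174000 + 0.06 × 14000 = 20800 + 107880 + 840 = 129520
EV(B) = 0.24 × 27000 + 0.12 × 183000 + 0.08 × 25000 + 0.56 × 16000 = 6480 + 21960 + 2000 + 8960 = 39400
Branch C: 58000 (certain)
Overall = 0.4 × 129520 + 0.2 × 39400 + 0.4 × 58000 = 51808 + 7880 + 23200 = 82888

$82,888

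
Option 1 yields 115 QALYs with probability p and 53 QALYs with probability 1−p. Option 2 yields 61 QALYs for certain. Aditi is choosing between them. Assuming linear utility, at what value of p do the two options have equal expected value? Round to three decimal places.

p·115 + (1−p)·53 = 61
62p + 53 = 61
p = (61 − 53) / 62

p = 0.129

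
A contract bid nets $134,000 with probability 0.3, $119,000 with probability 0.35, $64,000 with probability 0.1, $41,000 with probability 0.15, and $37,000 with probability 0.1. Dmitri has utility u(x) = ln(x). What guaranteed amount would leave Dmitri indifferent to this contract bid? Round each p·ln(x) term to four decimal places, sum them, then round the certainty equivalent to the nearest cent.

$87,895.16

E[u] = 0.3·ln(134000) + 0.35·ln(119000) + 0.1·ln(64000) + 0.15·ln(41000) + 0.1·ln(37000) = 3.5417 + 4.0904 + 1.1067 + 1.5932 + 1.0519 = 11.3839
CE = e^11.3839 ≈ 87895.16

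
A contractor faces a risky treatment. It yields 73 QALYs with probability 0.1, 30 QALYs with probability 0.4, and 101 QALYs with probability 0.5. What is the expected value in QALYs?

69.8 QALYs

EV = 0.1 × 73 + 0.4 × 30 + 0.5 × 101 = 7.3 + 12 + 50.5 = 69.8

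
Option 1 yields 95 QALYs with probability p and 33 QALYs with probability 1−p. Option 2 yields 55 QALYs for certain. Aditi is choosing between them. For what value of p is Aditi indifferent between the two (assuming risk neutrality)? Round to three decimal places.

p·95 + (1−p)·33 = 55
62p + 33 = 55
p = (55 − 33) / 62

p = 0.355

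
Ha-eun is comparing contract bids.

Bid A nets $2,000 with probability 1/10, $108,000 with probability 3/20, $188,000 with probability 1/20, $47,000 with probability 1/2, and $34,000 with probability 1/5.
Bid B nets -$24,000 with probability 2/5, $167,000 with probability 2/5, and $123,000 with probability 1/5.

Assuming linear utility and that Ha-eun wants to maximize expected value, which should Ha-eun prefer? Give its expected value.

Bid A = 1/10 × 2000 + 3/20 × 108000 + 1/20 × 188000 + 1/2 × 47000 + 1/5 × 34000 = 200 + 16200 + 9400 + 23500 + 6800 = 56100
Bid B = 2/5 × (-24000) + 2/5 × 167000 + 1/5 × 123000 = -9600 + 66800 + 24600 = 81800

Bid B ($81,800)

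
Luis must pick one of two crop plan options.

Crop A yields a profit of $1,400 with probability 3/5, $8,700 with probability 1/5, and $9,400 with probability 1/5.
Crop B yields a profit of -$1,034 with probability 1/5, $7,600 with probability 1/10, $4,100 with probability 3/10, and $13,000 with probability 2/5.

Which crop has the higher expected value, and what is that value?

Crop A = 3/5 × 1400 + 1/5 × 8700 + 1/5 × 9400 = 840 + 1740 + 1880 = 4460
Crop B = 1/5 × (-1034) + 1/10 × 7600 + 3/10 × 4100 + 2/5 × 13000 = -206.8 + 760 + 1230 + 5200 = 6983.2

Crop B ($6,983.20)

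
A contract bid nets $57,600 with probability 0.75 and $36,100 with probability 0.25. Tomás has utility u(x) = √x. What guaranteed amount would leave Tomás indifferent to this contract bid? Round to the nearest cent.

E[u] = 0.75·√57600 + 0.25·√36100 = 0.75·240 + 0.25·190 = 227.5
CE = (227.5)² = 51756.25

$51,756.25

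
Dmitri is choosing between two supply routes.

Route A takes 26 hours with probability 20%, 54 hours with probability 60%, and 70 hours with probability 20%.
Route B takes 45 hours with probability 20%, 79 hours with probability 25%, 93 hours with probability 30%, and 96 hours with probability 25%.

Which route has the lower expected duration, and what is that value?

Route A = 0.2 × 26 + 0.6 × 54 + 0.2 × 70 = 5.2 + 32.4 + 14 = 51.6
Route B = 0.2 × 45 + 0.25 × 79 + 0.3 × 93 + 0.25 × 96 = 9 + 19.75 + 27.9 + 24 = 80.65

Route A (51.6 hours)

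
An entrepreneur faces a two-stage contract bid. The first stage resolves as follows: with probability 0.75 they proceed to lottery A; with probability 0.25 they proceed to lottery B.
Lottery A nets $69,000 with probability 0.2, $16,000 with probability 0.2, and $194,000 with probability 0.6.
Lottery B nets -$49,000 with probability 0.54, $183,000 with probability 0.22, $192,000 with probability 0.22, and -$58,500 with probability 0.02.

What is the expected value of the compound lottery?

$113,767.50

EV(A) = 0.2 × 69000 + 0.2 × 16000 + 0.6 × 194000 = 13800 + 3200 + 116400 = 133400
EV(B) = 0.54 × (-49000) + 0.22 × 183000 + 0.22 × 192000 + 0.02 × (-58500) = -26460 + 40260 + 42240 − 1170 = 54870
Overall = 0.75 × 133400 + 0.25 × 54870 = 100050 + 13717.5 = 113767.5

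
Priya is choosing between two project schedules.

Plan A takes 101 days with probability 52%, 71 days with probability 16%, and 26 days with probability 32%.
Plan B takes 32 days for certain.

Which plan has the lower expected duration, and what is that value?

Plan A = 0.52 × 101 + 0.16 × 71 + 0.32 × 26 = 52.52 + 11.36 + 8.32 = 72.2
Plan B: 32 (certain)

Plan B (32 days)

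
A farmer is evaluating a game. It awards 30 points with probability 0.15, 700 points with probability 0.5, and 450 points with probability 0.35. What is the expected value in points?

512 points

EV = 0.15 × 30 + 0.5 × 700 + 0.35 × 450 = 4.5 + 350 + 157.5 = 512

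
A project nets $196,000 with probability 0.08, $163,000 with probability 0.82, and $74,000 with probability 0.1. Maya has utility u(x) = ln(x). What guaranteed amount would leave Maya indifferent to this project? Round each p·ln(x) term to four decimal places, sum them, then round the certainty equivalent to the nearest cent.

E[u] = 0.08·ln(196000) + 0.82·ln(163000) + 0.1·ln(74000) = 0.9749 + 9.8412 + 1.1212 = 11.9373
CE = e^11.9373 ≈ 152863.40

$152,863.40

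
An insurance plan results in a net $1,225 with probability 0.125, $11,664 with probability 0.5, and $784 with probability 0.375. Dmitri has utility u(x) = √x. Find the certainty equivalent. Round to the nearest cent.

E[u] = 0.125·√1225 + 0.5·√11664 + 0.375·√784 = 0.125·35 + 0.5·108 + 0.375·28 = 68.875
CE = (68.875)² = 4743.765625

$4,743.77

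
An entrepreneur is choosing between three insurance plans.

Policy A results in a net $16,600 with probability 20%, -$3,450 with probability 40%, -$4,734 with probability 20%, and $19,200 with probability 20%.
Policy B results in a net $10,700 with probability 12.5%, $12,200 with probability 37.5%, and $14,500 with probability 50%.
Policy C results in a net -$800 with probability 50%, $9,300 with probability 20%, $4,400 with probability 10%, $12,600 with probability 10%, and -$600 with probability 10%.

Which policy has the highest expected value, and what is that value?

Policy B ($13,162.50)

Policy A = 0.2 × 16600 + 0.4 × (-3450) + 0.2 × (-4734) + 0.2 × 19200 = 3320 − 1380 − 946.8 + 3840 = 4833.2
Policy B = 0.125 × 10700 + 0.375 × 12200 + 0.5 × 14500 = 1337.5 + 4575 + 7250 = 13162.5
Policy C = 0.5 × (-800) + 0.2 × 9300 + 0.1 × 4400 + 0.1 × 12600 + 0.1 × (-600) = -400 + 1860 + 440 + 1260 − 60 = 3100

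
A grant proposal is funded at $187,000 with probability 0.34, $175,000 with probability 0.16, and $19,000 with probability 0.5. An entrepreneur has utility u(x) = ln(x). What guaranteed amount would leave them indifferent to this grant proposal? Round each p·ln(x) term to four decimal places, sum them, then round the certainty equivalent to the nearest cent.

E[u] = 0.34·ln(187000) + 0.16·ln(175000) + 0.5·ln(19000) = 4.1272 + 1.9316 + 4.9261 = 10.9849
CE = e^10.9849 ≈ 58976.83

$58,976.83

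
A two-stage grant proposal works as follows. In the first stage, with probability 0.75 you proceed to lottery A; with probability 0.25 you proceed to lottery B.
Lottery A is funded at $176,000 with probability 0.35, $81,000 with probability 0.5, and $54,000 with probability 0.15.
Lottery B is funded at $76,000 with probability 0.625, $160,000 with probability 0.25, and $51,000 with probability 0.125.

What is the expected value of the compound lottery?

EV(A) = 0.35 × 176000 + 0.5 × 81000 + 0.15 × 54000 = 61600 + 40500 + 8100 = 110200
EV(B) = 0.625 × 76000 + 0.25 × 160000 + 0.125 × 51000 = 47500 + 40000 + 6375 = 93875
Overall = 0.75 × 110200 + 0.25 × 93875 = 82650 + 23468.75 = 106118.75

$106,118.75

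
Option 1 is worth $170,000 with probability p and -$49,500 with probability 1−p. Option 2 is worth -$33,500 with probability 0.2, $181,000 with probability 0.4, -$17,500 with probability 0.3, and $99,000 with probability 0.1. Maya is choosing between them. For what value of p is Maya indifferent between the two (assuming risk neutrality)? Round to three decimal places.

EV(Option 2) = 0.2 × (-33500) + 0.4 × 181000 + 0.3 × (-17500) + 0.1 × 99000 = -6700 + 72400 − 5250 + 9900 = 70350
p·170000 + (1−p)·(-49500) = 70350
219500p − 49500 = 70350
p = (70350 + 49500) / 219500

p = 0.546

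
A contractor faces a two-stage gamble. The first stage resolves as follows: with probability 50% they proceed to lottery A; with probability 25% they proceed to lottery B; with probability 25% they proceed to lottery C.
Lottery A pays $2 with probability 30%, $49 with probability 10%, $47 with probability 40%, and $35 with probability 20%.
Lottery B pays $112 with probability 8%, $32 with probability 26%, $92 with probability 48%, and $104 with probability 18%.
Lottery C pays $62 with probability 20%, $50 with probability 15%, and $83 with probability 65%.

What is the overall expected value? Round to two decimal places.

EV(A) = 0.3 × 2 + 0.1 × 49 + 0.4 × 47 + 0.2 × 35 = 0.6 + 4.9 + 18.8 + 7 = 31.3
EV(B) = 0.08 × 112 + 0.26 × 32 + 0.48 × 92 + 0.18 × 104 = 8.96 + 8.32 + 44.16 + 18.72 = 80.16
EV(C) = 0.2 × 62 + 0.15 × 50 + 0.65 × 83 = 12.4 + 7.5 + 53.95 = 73.85
Overall = 0.5 × 31.3 + 0.25 × 80.16 + 0.25 × 73.85 = 15.65 + 20.04 + 18.4625 = 54.1525

$54.15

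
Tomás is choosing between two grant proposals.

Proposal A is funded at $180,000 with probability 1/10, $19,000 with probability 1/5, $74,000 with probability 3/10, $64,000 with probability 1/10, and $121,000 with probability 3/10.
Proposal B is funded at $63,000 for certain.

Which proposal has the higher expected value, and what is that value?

Proposal A ($86,700)

Proposal A = 1/10 × 180000 + 1/5 × 19000 + 3/10 × 74000 + 1/10 × 64000 + 3/10 × 121000 = 18000 + 3800 + 22200 + 6400 + 36300 = 86700
Proposal B: 63000 (certain)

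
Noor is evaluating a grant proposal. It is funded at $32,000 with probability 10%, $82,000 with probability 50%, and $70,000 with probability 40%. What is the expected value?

EV = 0.1 × 32000 + 0.5 × 82000 + 0.4 × 70000 = 3200 + 41000 + 28000 = 72200

$72,200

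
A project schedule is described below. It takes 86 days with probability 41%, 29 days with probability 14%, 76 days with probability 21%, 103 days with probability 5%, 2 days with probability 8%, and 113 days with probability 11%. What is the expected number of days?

73.02 days

EV = 0.41 × 86 + 0.14 × 29 + 0.21 × 76 + 0.05 × 103 + 0.08 × 2 + 0.11 × 113 = 35.26 + 4.06 + 15.96 + 5.15 + 0.16 + 12.43 = 73.02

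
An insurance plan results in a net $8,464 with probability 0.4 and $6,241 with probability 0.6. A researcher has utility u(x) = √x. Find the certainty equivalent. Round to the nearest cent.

E[u] = 0.4·√8464 + 0.6·√6241 = 0.4·92 + 0.6·79 = 84.2
CE = (84.2)² = 7089.64

$7,089.64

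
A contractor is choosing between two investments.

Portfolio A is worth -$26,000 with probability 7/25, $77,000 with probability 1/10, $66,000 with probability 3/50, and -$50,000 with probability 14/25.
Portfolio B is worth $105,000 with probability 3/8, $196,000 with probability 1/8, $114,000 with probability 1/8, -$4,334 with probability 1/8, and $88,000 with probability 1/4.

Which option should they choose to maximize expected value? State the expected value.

Portfolio A = 7/25 × (-26000) + 1/10 × 77000 + 3/50 × 66000 + 14/25 × (-50000) = -7280 + 7700 + 3960 − 28000 = -23620
Portfolio B = 3/8 × 105000 + 1/8 × 196000 + 1/8 × 114000 + 1/8 × (-4334) + 1/4 × 88000 = 39375 + 24500 + 14250 − 541.75 + 22000 = 99583.25

Portfolio B ($99,583.25)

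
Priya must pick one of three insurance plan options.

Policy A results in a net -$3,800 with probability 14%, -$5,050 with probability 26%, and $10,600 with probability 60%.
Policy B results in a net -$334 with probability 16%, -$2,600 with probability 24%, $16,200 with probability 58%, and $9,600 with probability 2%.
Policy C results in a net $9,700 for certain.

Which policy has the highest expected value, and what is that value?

Policy A = 0.14 × (-3800) + 0.26 × (-5050) + 0.6 × 10600 = -532 − 1313 + 6360 = 4515
Policy B = 0.16 × (-334) + 0.24 × (-2600) + 0.58 × 16200 + 0.02 × 9600 = -53.44 − 624 + 9396 + 192 = 8910.56
Policy C: 9700 (certain)

Policy C ($9,700)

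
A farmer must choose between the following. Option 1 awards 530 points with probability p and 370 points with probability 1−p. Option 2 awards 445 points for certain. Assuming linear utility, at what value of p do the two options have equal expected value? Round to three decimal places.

p = 0.469

p·530 + (1−p)·370 = 445
160p + 370 = 445
p = (445 − 370) / 160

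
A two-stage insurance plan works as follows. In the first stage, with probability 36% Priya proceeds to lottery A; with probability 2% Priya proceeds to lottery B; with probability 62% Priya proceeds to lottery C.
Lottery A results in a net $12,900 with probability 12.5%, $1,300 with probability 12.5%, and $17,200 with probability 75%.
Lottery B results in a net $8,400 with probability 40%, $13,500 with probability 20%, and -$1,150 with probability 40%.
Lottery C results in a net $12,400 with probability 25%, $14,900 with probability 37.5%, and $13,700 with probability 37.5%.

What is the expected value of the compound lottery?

EV(A) = 0.125 × 12900 + 0.125 × 1300 + 0.75 × 17200 = 1612.5 + 162.5 + 12900 = 14675
EV(B) = 0.4 × 8400 + 0.2 × 13500 + 0.4 × (-1150) = 3360 + 2700 − 460 = 5600
EV(C) = 0.25 × 12400 + 0.375 × 14900 + 0.375 × 13700 = 3100 + 5587.5 + 5137.5 = 13825
Overall = 0.36 × 14675 + 0.02 × 5600 + 0.62 × 13825 = 5283 + 112 + 8571.5 = 13966.5

$13,966.50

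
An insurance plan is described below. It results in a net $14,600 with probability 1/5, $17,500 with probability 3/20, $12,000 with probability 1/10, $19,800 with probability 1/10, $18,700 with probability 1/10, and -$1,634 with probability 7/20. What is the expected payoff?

EV = 1/5 × 14600 + 3/20 × 17500 + 1/10 × 12000 + 1/10 × 19800 + 1/10 × 18700 + 7/20 × (-1634) = 2920 + 2625 + 1200 + 1980 + 1870 − 571.9 = 10023.1

$10,023.10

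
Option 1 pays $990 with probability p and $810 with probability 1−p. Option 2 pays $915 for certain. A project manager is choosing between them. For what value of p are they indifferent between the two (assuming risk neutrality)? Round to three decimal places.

p·990 + (1−p)·810 = 915
180p + 810 = 915
p = (915 − 810) / 180

p = 0.583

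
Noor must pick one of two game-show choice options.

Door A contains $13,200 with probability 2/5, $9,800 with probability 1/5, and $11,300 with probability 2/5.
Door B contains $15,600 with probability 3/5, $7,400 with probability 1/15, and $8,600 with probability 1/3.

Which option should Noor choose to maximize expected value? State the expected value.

Door B ($12,720)

Door A = 2/5 × 13200 + 1/5 × 9800 + 2/5 × 11300 = 5280 + 1960 + 4520 = 11760
Door B = 3/5 × 15600 + 1/15 × 7400 + 1/3 × 8600 = 9360 + 493.3333 + 2866.6667 = 12720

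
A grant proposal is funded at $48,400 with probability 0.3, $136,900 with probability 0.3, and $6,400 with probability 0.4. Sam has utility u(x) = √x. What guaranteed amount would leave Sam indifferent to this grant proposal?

E[u] = 0.3·√48400 + 0.3·√136900 + 0.4·√6400 = 0.3·220 + 0.3·370 + 0.4·80 = 209
CE = (209)² = 43681

$43,681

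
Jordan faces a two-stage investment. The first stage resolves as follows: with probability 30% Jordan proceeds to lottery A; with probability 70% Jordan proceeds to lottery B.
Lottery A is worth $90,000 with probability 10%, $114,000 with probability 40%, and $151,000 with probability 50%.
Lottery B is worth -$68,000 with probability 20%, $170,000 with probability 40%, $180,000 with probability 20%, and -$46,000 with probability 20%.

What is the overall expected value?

EV(A) = 0.1 × 90000 + 0.4 × 114000 + 0.5 × 151000 = 9000 + 45600 + 75500 = 130100
EV(B) = 0.2 × (-68000) + 0.4 × 170000 + 0.2 × 180000 + 0.2 × (-46000) = -13600 + 68000 + 36000 − 9200 = 81200
Overall = 0.3 × 130100 + 0.7 × 81200 = 39030 + 56840 = 95870

$95,870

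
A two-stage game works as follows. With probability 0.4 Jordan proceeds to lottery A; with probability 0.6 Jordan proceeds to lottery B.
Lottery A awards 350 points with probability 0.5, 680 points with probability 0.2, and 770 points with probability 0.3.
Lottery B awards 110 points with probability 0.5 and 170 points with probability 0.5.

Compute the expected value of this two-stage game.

300.8 points

EV(A) = 0.5 × 350 + 0.2 × 680 + 0.3 × 770 = 175 + 136 + 231 = 542
EV(B) = 0.5 × 110 + 0.5 × 170 = 55 + 85 = 140
Overall = 0.4 × 542 + 0.6 × 140 = 216.8 + 84 = 300.8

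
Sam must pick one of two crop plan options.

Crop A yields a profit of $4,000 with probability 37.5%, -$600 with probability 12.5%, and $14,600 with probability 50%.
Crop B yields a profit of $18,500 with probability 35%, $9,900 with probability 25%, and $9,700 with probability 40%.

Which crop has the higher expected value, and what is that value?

Crop A = 0.375 × 4000 + 0.125 × (-600) + 0.5 × 14600 = 1500 − 75 + 7300 = 8725
Crop B = 0.35 × 18500 + 0.25 × 9900 + 0.4 × 9700 = 6475 + 2475 + 3880 = 12830

Crop B ($12,830)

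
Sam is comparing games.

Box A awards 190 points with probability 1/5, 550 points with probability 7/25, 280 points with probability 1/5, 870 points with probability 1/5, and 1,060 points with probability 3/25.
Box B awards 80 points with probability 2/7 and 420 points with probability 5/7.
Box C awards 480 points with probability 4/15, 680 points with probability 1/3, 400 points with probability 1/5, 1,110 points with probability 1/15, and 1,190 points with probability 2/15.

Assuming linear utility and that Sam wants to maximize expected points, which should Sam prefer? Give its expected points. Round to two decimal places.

Box A = 1/5 × 190 + 7/25 × 550 + 1/5 × 280 + 1/5 × 870 + 3/25 × 1060 = 38 + 154 + 56 + 174 + 127.2 = 549.2
Box B = 2/7 × 80 + 5/7 × 420 = 22.8571 + 300 = 322.8571
Box C = 4/15 × 480 + 1/3 × 680 + 1/5 × 400 + 1/15 × 1110 + 2/15 × 1190 = 128 + 226.6667 + 80 + 74 + 158.6667 = 667.3333

Box C (667.33 points)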